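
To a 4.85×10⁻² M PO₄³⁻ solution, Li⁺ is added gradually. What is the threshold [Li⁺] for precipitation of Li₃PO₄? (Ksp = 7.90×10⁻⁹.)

5.46×10⁻³ M

The threshold for precipitation is Q = Ksp.
Li₃PO₄(s) ⇌ 3 Li⁺(aq) + PO₄³⁻(aq)
Ksp = [Li⁺]^3[PO₄³⁻] = [Li⁺]^3(4.85×10⁻²)
[Li⁺]^3 = 7.90×10⁻⁹ / (4.85×10⁻²) = 1.63×10⁻⁷
[Li⁺] = 5.46×10⁻³ M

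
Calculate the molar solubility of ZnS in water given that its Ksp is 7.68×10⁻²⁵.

8.76×10⁻¹³ M

ZnS(s) ⇌ Zn²⁺(aq) + S²⁻(aq)
With molar solubility s: [Zn²⁺] = s, [S²⁻] = s.
Ksp = [Zn²⁺][S²⁻] = s · s = s^2
s^2 = 7.68×10⁻²⁵
Taking the 2nd root, s = 8.76×10⁻¹³ mol/L.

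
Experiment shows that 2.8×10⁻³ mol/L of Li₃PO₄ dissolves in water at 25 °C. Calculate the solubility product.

Ksp = 1.7×10⁻⁹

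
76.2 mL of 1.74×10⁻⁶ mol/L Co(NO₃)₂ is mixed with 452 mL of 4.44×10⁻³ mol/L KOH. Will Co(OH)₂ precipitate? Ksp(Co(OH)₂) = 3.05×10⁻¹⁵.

Total volume after mixing = 76.2 + 452 = 528.2 mL.
[Co²⁺] = (1.74×10⁻⁶)(76.2)/528.2 = 2.51×10⁻⁷ mol/L
[OH⁻] = (4.44×10⁻³)(452)/528.2 = 3.80×10⁻³ mol/L
Q = [Co²⁺][OH⁻]^2 = 3.62×10⁻¹²
Q = 3.62×10⁻¹² > Ksp = 3.05×10⁻¹⁵, so the solution is supersaturated and Co(OH)₂ precipitates.

Yes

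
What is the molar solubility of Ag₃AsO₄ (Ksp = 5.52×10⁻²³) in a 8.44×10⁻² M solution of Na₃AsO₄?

2.89×10⁻⁸ M

Ag₃AsO₄(s) ⇌ 3 Ag⁺(aq) + AsO₄³⁻(aq)
The solution already contains AsO₄³⁻ at 8.44×10⁻² M. Let s be the molar solubility of Ag₃AsO₄.
[AsO₄³⁻] ≈ 8.44×10⁻² M (common ion dominates); [Ag⁺] = 3s.
Ksp = [Ag⁺]^3[AsO₄³⁻] = (3s)^3(8.44×10⁻²)
(3s)^3 = 5.52×10⁻²³ / (8.44×10⁻²) = 6.54×10⁻²²
s = 2.89×10⁻⁸ M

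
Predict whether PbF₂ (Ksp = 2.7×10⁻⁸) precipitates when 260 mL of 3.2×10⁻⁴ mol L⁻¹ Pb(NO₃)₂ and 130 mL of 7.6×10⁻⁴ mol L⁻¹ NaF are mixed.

The combined volume is 390 mL.
[Pb²⁺] = (3.2×10⁻⁴)(260)/390 = 2.1×10⁻⁴ mol L⁻¹
[F⁻] = (7.6×10⁻⁴)(130)/390 = 2.5×10⁻⁴ mol L⁻¹
Q = [Pb²⁺][F⁻]^2 = 1.4×10⁻¹¹
Q = 1.4×10⁻¹¹ < Ksp = 2.7×10⁻⁸, so the solution is unsaturated and no precipitate forms.

No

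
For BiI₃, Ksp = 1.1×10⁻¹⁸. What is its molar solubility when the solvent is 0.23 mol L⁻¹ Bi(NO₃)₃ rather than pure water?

5.6×10⁻⁷ M

BiI₃(s) ⇌ Bi³⁺(aq) + 3 I⁻(aq)
The solution already contains Bi³⁺ at 0.23 mol L⁻¹. Let s be the molar solubility of BiI₃.
[Bi³⁺] ≈ 0.23 mol L⁻¹ (common ion dominates); [I⁻] = 3s.
Ksp = [Bi³⁺][I⁻]^3 = (0.23)(3s)^3
(3s)^3 = 1.1×10⁻¹⁸ / (0.23) = 4.8×10⁻¹⁸
s = 5.6×10⁻⁷ mol L⁻¹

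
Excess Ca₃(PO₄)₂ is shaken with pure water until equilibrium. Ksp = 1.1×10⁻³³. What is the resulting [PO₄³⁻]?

2.0×10⁻⁷ M

Ca₃(PO₄)₂(s) ⇌ 3 Ca²⁺(aq) + 2 PO₄³⁻(aq)
For each mole of Ca₃(PO₄)₂ that dissolves per liter, [Ca²⁺] = 3s and [PO₄³⁻] = 2s; let s denote this solubility.
Ksp = [Ca²⁺]^3[PO₄³⁻]^2 = (3s)^3 · (2s)^2 = 108s^5 = 1.1×10⁻³³
s = 1.0×10⁻⁷ M
[PO₄³⁻] = 2s = 2.0×10⁻⁷ M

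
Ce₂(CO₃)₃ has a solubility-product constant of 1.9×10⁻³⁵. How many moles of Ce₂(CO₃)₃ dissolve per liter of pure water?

4.5×10⁻⁸ M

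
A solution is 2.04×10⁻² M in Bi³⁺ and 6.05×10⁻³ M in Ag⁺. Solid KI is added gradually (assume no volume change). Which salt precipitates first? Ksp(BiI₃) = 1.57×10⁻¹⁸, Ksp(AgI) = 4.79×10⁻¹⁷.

AgI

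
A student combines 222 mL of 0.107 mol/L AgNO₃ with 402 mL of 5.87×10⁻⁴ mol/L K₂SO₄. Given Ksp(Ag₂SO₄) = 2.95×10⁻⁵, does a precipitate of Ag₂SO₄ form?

The combined volume is 624 mL.
[Ag⁺] = (0.107)(222)/624 = 3.81×10⁻² mol/L
[SO₄²⁻] = (5.87×10⁻⁴)(402)/624 = 3.78×10⁻⁴ mol/L
Q = [Ag⁺]^2[SO₄²⁻] = 5.48×10⁻⁷
Q = 5.48×10⁻⁷ < Ksp = 2.95×10⁻⁵, so the solution is unsaturated and no precipitate forms.

No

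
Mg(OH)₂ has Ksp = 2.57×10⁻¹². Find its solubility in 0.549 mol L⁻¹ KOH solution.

8.53×10⁻¹² M

Mg(OH)₂(s) ⇌ Mg²⁺(aq) + 2 OH⁻(aq)
OH⁻ is already present at 0.549 mol L⁻¹. If s mol/L of Mg(OH)₂ dissolves, [Mg²⁺] = s while [OH⁻] ≈ 0.549 mol L⁻¹.
Ksp = [Mg²⁺][OH⁻]^2 = s(0.549)^2
s = 2.57×10⁻¹² / (0.549)^2 = 8.53×10⁻¹²
s = 8.53×10⁻¹² mol L⁻¹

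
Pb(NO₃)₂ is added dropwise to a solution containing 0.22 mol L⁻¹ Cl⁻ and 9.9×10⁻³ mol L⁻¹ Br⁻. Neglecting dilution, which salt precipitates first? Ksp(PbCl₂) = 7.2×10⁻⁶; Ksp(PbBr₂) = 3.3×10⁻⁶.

PbCl₂

Each salt precipitates once Q = Ksp for that salt.
For PbCl₂: [Pb²⁺] = (Ksp/[Cl⁻]^2) = 1.5×10⁻⁴ mol L⁻¹
For PbBr₂: [Pb²⁺] = (Ksp/[Br⁻]^2) = 3.4×10⁻² mol L⁻¹
PbCl₂ requires the lower [Pb²⁺], so it precipitates first.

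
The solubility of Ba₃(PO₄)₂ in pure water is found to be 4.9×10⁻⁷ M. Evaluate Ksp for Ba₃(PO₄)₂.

Ksp = 3.1×10⁻³⁰

Ba₃(PO₄)₂(s) ⇌ 3 Ba²⁺(aq) + 2 PO₄³⁻(aq)
Call the molar solubility s, so that [Ba²⁺] = 3s and [PO₄³⁻] = 2s.
Ksp = [Ba²⁺]^3[PO₄³⁻]^2 = (3s)^3 · (2s)^2 = 108s^5
Ksp = 108 × (4.9×10⁻⁷)^5 = 3.1×10⁻³⁰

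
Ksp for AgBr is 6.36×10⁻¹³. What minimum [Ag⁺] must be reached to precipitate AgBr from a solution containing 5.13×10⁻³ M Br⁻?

Each salt precipitates once Q = Ksp for that salt.
AgBr(s) ⇌ Ag⁺(aq) + Br⁻(aq)
Ksp = [Ag⁺][Br⁻] = [Ag⁺](5.13×10⁻³)
[Ag⁺] = 6.36×10⁻¹³ / (5.13×10⁻³) = 1.24×10⁻¹⁰
[Ag⁺] = 1.24×10⁻¹⁰ M

1.24×10⁻¹⁰ M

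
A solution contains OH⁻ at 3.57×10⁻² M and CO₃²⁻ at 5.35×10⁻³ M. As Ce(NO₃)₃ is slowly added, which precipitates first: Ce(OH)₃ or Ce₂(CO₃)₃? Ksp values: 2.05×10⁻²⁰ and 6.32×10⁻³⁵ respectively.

Ce(OH)₃

Each salt precipitates once Q = Ksp for that salt.
For Ce(OH)₃: [Ce³⁺] = (Ksp/[OH⁻]^3) = 4.51×10⁻¹⁶ M
For Ce₂(CO₃)₃: [Ce³⁺] = (Ksp/[CO₃²⁻]^3)^(1/2) = 2.03×10⁻¹⁴ M
Since Ce(OH)₃ needs less Ce³⁺ to reach saturation, it precipitates first.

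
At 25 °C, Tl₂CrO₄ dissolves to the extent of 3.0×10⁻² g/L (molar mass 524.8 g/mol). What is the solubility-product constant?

Ksp = 7.5×10⁻¹³

Molar solubility s = (3.0×10⁻² g/L) / (524.8 g/mol) = 5.716×10⁻⁵ mol/L
Tl₂CrO₄(s) ⇌ 2 Tl⁺(aq) + CrO₄²⁻(aq)
If s mol/L of Tl₂CrO₄ dissolves, [Tl⁺] = 2s and [CrO₄²⁻] = s.
Ksp = [Tl⁺]^2[CrO₄²⁻] = (2s)^2 · s = 4s^3
Ksp = 4 × (5.716×10⁻⁵)^3 = 7.5×10⁻¹³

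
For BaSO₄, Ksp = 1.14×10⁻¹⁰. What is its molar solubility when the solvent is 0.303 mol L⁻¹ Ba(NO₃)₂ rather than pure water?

BaSO₄(s) ⇌ Ba²⁺(aq) + SO₄²⁻(aq)
With Ba²⁺ already at 0.303 mol L⁻¹ and s small, take [Ba²⁺] ≈ 0.303 mol L⁻¹ and [SO₄²⁻] = s.
Ksp = [Ba²⁺][SO₄²⁻] = (0.303)s
s = 1.14×10⁻¹⁰ / (0.303) = 3.76×10⁻¹⁰
s = 3.76×10⁻¹⁰ mol L⁻¹

3.76×10⁻¹⁰ M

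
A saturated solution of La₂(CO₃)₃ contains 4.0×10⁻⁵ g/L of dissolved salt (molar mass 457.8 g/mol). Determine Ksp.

Molar solubility s = (4.0×10⁻⁵ g/L) / (457.8 g/mol) = 8.737×10⁻⁸ mol/L
La₂(CO₃)₃(s) ⇌ 2 La³⁺(aq) + 3 CO₃²⁻(aq)
For each mole of La₂(CO₃)₃ that dissolves per liter, [La³⁺] = 2s and [CO₃²⁻] = 3s; let s denote this solubility.
Ksp = [La³⁺]^2[CO₃²⁻]^3 = (2s)^2 · (3s)^3 = 108s^5
Ksp = 108 × (8.737×10⁻⁸)^5 = 5.5×10⁻³⁴

Ksp = 5.5×10⁻³⁴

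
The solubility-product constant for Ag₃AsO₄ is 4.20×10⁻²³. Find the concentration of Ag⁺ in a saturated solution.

Ag₃AsO₄(s) ⇌ 3 Ag⁺(aq) + AsO₄³⁻(aq)
With molar solubility s: [Ag⁺] = 3s, [AsO₄³⁻] = s.
Ksp = [Ag⁺]^3[AsO₄³⁻] = (3s)^3 · s = 27s^4 = 4.20×10⁻²³
s = 1.12×10⁻⁶ M
[Ag⁺] = 3s = 3.35×10⁻⁶ M

3.35×10⁻⁶ M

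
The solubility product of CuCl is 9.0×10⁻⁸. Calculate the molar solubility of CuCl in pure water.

CuCl(s) ⇌ Cu⁺(aq) + Cl⁻(aq)
For each mole of CuCl that dissolves per liter, [Cu⁺] = s and [Cl⁻] = s; let s denote this solubility.
Ksp = [Cu⁺][Cl⁻] = s · s = s^2
s^2 = 9.0×10⁻⁸
s = 3.0×10⁻⁴ mol/L

3.0×10⁻⁴ M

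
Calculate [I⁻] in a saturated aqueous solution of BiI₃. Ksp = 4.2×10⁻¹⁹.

BiI₃(s) ⇌ Bi³⁺(aq) + 3 I⁻(aq)
Call the molar solubility s, so that [Bi³⁺] = s and [I⁻] = 3s.
Ksp = [Bi³⁺][I⁻]^3 = s · (3s)^3 = 27s^4 = 4.2×10⁻¹⁹
s = 1.1×10⁻⁵ mol L⁻¹
[I⁻] = 3s = 3.4×10⁻⁵ mol L⁻¹

3.4×10⁻⁵ M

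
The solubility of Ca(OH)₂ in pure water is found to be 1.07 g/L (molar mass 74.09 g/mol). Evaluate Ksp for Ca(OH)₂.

Molar solubility s = (1.07 g/L) / (74.09 g/mol) = 1.4442×10⁻² mol/L
Ca(OH)₂(s) ⇌ Ca²⁺(aq) + 2 OH⁻(aq)
Let s be the molar solubility. Then [Ca²⁺] = s and [OH⁻] = 2s.
Ksp = [Ca²⁺][OH⁻]^2 = s · (2s)^2 = 4s^3
Ksp = 4 × (1.4442×10⁻²)^3 = 1.20×10⁻⁵

Ksp = 1.20×10⁻⁵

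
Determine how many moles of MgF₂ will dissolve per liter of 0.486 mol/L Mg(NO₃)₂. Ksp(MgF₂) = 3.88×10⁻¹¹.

4.47×10⁻⁶ M

MgF₂(s) ⇌ Mg²⁺(aq) + 2 F⁻(aq)
Let s be the solubility of MgF₂ here. The common ion gives [Mg²⁺] ≈ 0.486 mol/L, and [F⁻] = 2s.
Ksp = [Mg²⁺][F⁻]^2 = (0.486)(2s)^2
(2s)^2 = 3.88×10⁻¹¹ / (0.486) = 7.98×10⁻¹¹
s = 4.47×10⁻⁶ mol/L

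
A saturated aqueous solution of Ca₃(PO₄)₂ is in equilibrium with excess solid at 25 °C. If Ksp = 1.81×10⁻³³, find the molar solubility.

1.11×10⁻⁷ M

Ca₃(PO₄)₂(s) ⇌ 3 Ca²⁺(aq) + 2 PO₄³⁻(aq)
Call the molar solubility s, so that [Ca²⁺] = 3s and [PO₄³⁻] = 2s.
Ksp = [Ca²⁺]^3[PO₄³⁻]^2 = (3s)^3 · (2s)^2 = 108s^5
108s^5 = 1.81×10⁻³³  ⇒  s^5 = 1.68×10⁻³⁵
s = 1.11×10⁻⁷ mol/L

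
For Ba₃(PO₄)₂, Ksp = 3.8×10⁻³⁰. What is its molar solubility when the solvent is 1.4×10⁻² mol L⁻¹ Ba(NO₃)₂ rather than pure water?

Ba₃(PO₄)₂(s) ⇌ 3 Ba²⁺(aq) + 2 PO₄³⁻(aq)
With Ba²⁺ already at 1.4×10⁻² mol L⁻¹ and s small, take [Ba²⁺] ≈ 1.4×10⁻² mol L⁻¹ and [PO₄³⁻] = 2s.
Ksp = [Ba²⁺]^3[PO₄³⁻]^2 = (1.4×10⁻²)^3(2s)^2
(2s)^2 = 3.8×10⁻³⁰ / (1.4×10⁻²)^3 = 1.4×10⁻²⁴
s = 5.9×10⁻¹³ mol L⁻¹

5.9×10⁻¹³ M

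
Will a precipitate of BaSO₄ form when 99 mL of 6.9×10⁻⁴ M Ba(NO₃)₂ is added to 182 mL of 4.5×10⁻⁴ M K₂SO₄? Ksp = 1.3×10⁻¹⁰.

Yes

After mixing, V = 99 mL + 182 mL = 281 mL.
[Ba²⁺] = (6.9×10⁻⁴)(99)/281 = 2.4×10⁻⁴ M
[SO₄²⁻] = (4.5×10⁻⁴)(182)/281 = 2.9×10⁻⁴ M
Q = [Ba²⁺][SO₄²⁻] = 7.1×10⁻⁸
Q = 7.1×10⁻⁸ > Ksp = 1.3×10⁻¹⁰, so the solution is supersaturated and BaSO₄ precipitates.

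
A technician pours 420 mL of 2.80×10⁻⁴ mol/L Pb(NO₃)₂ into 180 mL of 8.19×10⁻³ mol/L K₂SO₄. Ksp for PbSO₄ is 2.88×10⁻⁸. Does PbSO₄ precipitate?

Yes

The combined volume is 600 mL.
[Pb²⁺] = (2.80×10⁻⁴)(420)/600 = 1.96×10⁻⁴ mol/L
[SO₄²⁻] = (8.19×10⁻³)(180)/600 = 2.46×10⁻³ mol/L
Q = [Pb²⁺][SO₄²⁻] = 4.82×10⁻⁷
Q = 4.82×10⁻⁷ > Ksp = 2.88×10⁻⁸, so the solution is supersaturated and PbSO₄ precipitates.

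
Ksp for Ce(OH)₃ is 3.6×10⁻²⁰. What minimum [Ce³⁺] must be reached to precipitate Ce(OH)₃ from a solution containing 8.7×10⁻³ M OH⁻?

5.5×10⁻¹⁴ M

Precipitation begins when Q = Ksp.
Ce(OH)₃(s) ⇌ Ce³⁺(aq) + 3 OH⁻(aq)
Ksp = [Ce³⁺][OH⁻]^3 = [Ce³⁺](8.7×10⁻³)^3
[Ce³⁺] = 3.6×10⁻²⁰ / (8.7×10⁻³)^3 = 5.5×10⁻¹⁴
[Ce³⁺] = 5.5×10⁻¹⁴ M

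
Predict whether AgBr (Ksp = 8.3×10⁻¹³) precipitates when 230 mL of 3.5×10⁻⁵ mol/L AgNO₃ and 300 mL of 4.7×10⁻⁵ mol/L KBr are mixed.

Total volume after mixing = 230 + 300 = 530 mL.
[Ag⁺] = (3.5×10⁻⁵)(230)/530 = 1.5×10⁻⁵ mol/L
[Br⁻] = (4.7×10⁻⁵)(300)/530 = 2.7×10⁻⁵ mol/L
Q = [Ag⁺][Br⁻] = 4.0×10⁻¹⁰
Q = 4.0×10⁻¹⁰ > Ksp = 8.3×10⁻¹³, so the solution is supersaturated and AgBr precipitates.

Yes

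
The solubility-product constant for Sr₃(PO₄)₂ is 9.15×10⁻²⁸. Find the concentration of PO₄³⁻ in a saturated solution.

Sr₃(PO₄)₂(s) ⇌ 3 Sr²⁺(aq) + 2 PO₄³⁻(aq)
With molar solubility s: [Sr²⁺] = 3s, [PO₄³⁻] = 2s.
Ksp = [Sr²⁺]^3[PO₄³⁻]^2 = (3s)^3 · (2s)^2 = 108s^5 = 9.15×10⁻²⁸
s = 1.53×10⁻⁶ mol L⁻¹
[PO₄³⁻] = 2s = 3.07×10⁻⁶ mol L⁻¹

3.07×10⁻⁶ M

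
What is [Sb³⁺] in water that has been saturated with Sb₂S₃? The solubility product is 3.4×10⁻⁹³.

2.5×10⁻¹⁹ M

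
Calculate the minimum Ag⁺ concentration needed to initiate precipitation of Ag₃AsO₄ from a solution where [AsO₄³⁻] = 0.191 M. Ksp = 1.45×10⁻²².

9.12×10⁻⁸ M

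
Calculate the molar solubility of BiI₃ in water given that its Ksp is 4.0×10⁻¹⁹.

BiI₃(s) ⇌ Bi³⁺(aq) + 3 I⁻(aq)
Let s be the molar solubility. Then [Bi³⁺] = s and [I⁻] = 3s.
Ksp = [Bi³⁺][I⁻]^3 = s · (3s)^3 = 27s^4
27s^4 = 4.0×10⁻¹⁹  ⇒  s^4 = 1.5×10⁻²⁰
s = 1.1×10⁻⁵ mol L⁻¹

1.1×10⁻⁵ M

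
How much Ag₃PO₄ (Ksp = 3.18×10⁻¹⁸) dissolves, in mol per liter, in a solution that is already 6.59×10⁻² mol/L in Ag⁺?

1.11×10⁻¹⁴ M

Ag₃PO₄(s) ⇌ 3 Ag⁺(aq) + PO₄³⁻(aq)
Let s be the solubility of Ag₃PO₄ here. The common ion gives [Ag⁺] ≈ 6.59×10⁻² mol/L, and [PO₄³⁻] = s.
Ksp = [Ag⁺]^3[PO₄³⁻] = (6.59×10⁻²)^3s
s = 3.18×10⁻¹⁸ / (6.59×10⁻²)^3 = 1.11×10⁻¹⁴
s = 1.11×10⁻¹⁴ mol/L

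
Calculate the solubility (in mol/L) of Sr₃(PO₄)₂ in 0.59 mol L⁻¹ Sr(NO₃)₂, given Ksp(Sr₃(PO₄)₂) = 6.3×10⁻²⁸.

Sr₃(PO₄)₂(s) ⇌ 3 Sr²⁺(aq) + 2 PO₄³⁻(aq)
Let s be the solubility of Sr₃(PO₄)₂ here. The common ion gives [Sr²⁺] ≈ 0.59 mol L⁻¹, and [PO₄³⁻] = 2s.
Ksp = [Sr²⁺]^3[PO₄³⁻]^2 = (0.59)^3(2s)^2
(2s)^2 = 6.3×10⁻²⁸ / (0.59)^3 = 3.1×10⁻²⁷
s = 2.8×10⁻¹⁴ mol L⁻¹

2.8×10⁻¹⁴ M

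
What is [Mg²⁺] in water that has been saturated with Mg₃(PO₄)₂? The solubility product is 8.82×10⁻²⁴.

Mg₃(PO₄)₂(s) ⇌ 3 Mg²⁺(aq) + 2 PO₄³⁻(aq)
For each mole of Mg₃(PO₄)₂ that dissolves per liter, [Mg²⁺] = 3s and [PO₄³⁻] = 2s; let s denote this solubility.
Ksp = [Mg²⁺]^3[PO₄³⁻]^2 = (3s)^3 · (2s)^2 = 108s^5 = 8.82×10⁻²⁴
s = 9.60×10⁻⁶ mol/L
[Mg²⁺] = 3s = 2.88×10⁻⁵ mol/L

2.88×10⁻⁵ M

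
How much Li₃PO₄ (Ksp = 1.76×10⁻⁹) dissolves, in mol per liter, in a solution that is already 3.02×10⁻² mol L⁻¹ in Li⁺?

Li₃PO₄(s) ⇌ 3 Li⁺(aq) + PO₄³⁻(aq)
The solution already contains Li⁺ at 3.02×10⁻² mol L⁻¹. Let s be the molar solubility of Li₃PO₄.
[Li⁺] ≈ 3.02×10⁻² mol L⁻¹ (common ion dominates); [PO₄³⁻] = s.
Ksp = [Li⁺]^3[PO₄³⁻] = (3.02×10⁻²)^3s
s = 1.76×10⁻⁹ / (3.02×10⁻²)^3 = 6.39×10⁻⁵
s = 6.39×10⁻⁵ mol L⁻¹

6.39×10⁻⁵ M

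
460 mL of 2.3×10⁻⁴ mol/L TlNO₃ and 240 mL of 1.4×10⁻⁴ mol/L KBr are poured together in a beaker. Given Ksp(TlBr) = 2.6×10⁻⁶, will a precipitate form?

No

After mixing, V = 460 mL + 240 mL = 700 mL.
[Tl⁺] = (2.3×10⁻⁴)(460)/700 = 1.5×10⁻⁴ mol/L
[Br⁻] = (1.4×10⁻⁴)(240)/700 = 4.8×10⁻⁵ mol/L
Q = [Tl⁺][Br⁻] = 7.3×10⁻⁹
Since Q (7.3×10⁻⁹) is less than Ksp (2.6×10⁻⁶), no TlBr precipitates.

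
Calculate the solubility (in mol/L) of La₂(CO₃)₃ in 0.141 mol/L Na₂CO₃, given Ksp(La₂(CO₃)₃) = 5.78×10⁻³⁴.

2.27×10⁻¹⁶ M

La₂(CO₃)₃(s) ⇌ 2 La³⁺(aq) + 3 CO₃²⁻(aq)
The solution already contains CO₃²⁻ at 0.141 mol/L. Let s be the molar solubility of La₂(CO₃)₃.
[CO₃²⁻] ≈ 0.141 mol/L (common ion dominates); [La³⁺] = 2s.
Ksp = [La³⁺]^2[CO₃²⁻]^3 = (2s)^2(0.141)^3
(2s)^2 = 5.78×10⁻³⁴ / (0.141)^3 = 2.06×10⁻³¹
s = 2.27×10⁻¹⁶ mol/L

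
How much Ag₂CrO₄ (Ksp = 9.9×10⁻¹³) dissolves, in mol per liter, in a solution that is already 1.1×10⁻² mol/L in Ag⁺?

8.2×10⁻⁹ M

Ag₂CrO₄(s) ⇌ 2 Ag⁺(aq) + CrO₄²⁻(aq)
The solution already contains Ag⁺ at 1.1×10⁻² mol/L. Let s be the molar solubility of Ag₂CrO₄.
[Ag⁺] ≈ 1.1×10⁻² mol/L (common ion dominates); [CrO₄²⁻] = s.
Ksp = [Ag⁺]^2[CrO₄²⁻] = (1.1×10⁻²)^2s
s = 9.9×10⁻¹³ / (1.1×10⁻²)^2 = 8.2×10⁻⁹
s = 8.2×10⁻⁹ mol/L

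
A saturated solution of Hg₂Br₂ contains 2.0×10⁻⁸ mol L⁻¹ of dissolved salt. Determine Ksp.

Ksp = 3.2×10⁻²³

Hg₂Br₂(s) ⇌ Hg₂²⁺(aq) + 2 Br⁻(aq)
Let s be the molar solubility. Then [Hg₂²⁺] = s and [Br⁻] = 2s.
Ksp = [Hg₂²⁺][Br⁻]^2 = s · (2s)^2 = 4s^3
Ksp = 4 × (2.0×10⁻⁸)^3 = 3.2×10⁻²³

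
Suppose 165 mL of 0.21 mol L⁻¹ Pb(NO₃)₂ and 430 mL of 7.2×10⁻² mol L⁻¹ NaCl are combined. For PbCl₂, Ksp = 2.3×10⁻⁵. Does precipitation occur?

After mixing, V = 165 mL + 430 mL = 595 mL.
[Pb²⁺] = (0.21)(165)/595 = 5.8×10⁻² mol L⁻¹
[Cl⁻] = (7.2×10⁻²)(430)/595 = 5.2×10⁻² mol L⁻¹
Q = [Pb²⁺][Cl⁻]^2 = 1.6×10⁻⁴
Since Q (1.6×10⁻⁴) exceeds Ksp (2.3×10⁻⁵), PbCl₂ will precipitate.

Yes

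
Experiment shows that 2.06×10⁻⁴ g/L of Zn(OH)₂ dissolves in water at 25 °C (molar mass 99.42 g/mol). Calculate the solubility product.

Ksp = 3.56×10⁻¹⁷

Molar solubility s = (2.06×10⁻⁴ g/L) / (99.42 g/mol) = 2.0720×10⁻⁶ mol/L
Zn(OH)₂(s) ⇌ Zn²⁺(aq) + 2 OH⁻(aq)
If s mol/L of Zn(OH)₂ dissolves, [Zn²⁺] = s and [OH⁻] = 2s.
Ksp = [Zn²⁺][OH⁻]^2 = s · (2s)^2 = 4s^3
Ksp = 4 × (2.0720×10⁻⁶)^3 = 3.56×10⁻¹⁷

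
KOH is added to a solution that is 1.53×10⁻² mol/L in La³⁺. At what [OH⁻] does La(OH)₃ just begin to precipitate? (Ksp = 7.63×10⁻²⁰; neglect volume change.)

1.71×10⁻⁶ M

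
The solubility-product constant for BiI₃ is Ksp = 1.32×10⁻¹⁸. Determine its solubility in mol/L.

1.49×10⁻⁵ M

BiI₃(s) ⇌ Bi³⁺(aq) + 3 I⁻(aq)
Let s be the molar solubility. Then [Bi³⁺] = s and [I⁻] = 3s.
Ksp = [Bi³⁺][I⁻]^3 = s · (3s)^3 = 27s^4
27s^4 = 1.32×10⁻¹⁸  ⇒  s^4 = 4.89×10⁻²⁰
s = (4.89×10⁻²⁰)^(1/4) = 1.49×10⁻⁵ mol/L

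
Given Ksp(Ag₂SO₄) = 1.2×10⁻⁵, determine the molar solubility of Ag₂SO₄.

1.4×10⁻² M

Ag₂SO₄(s) ⇌ 2 Ag⁺(aq) + SO₄²⁻(aq)
Call the molar solubility s, so that [Ag⁺] = 2s and [SO₄²⁻] = s.
Ksp = [Ag⁺]^2[SO₄²⁻] = (2s)^2 · s = 4s^3
4s^3 = 1.2×10⁻⁵  ⇒  s^3 = 3.0×10⁻⁶
s = 1.4×10⁻² mol L⁻¹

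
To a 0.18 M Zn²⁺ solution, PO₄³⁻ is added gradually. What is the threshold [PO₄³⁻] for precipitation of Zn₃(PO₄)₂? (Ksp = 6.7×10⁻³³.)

1.1×10⁻¹⁵ M

Precipitation of each salt begins when its ion product equals Ksp.
Zn₃(PO₄)₂(s) ⇌ 3 Zn²⁺(aq) + 2 PO₄³⁻(aq)
Ksp = [Zn²⁺]^3[PO₄³⁻]^2 = [PO₄³⁻]^2(0.18)^3
[PO₄³⁻]^2 = 6.7×10⁻³³ / (0.18)^3 = 1.1×10⁻³⁰
[PO₄³⁻] = 1.1×10⁻¹⁵ M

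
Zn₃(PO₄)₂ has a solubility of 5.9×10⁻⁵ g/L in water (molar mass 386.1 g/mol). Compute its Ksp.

s = (5.9×10⁻⁵ g L⁻¹)/(386.1 g mol⁻¹) = 1.528×10⁻⁷ M
Zn₃(PO₄)₂(s) ⇌ 3 Zn²⁺(aq) + 2 PO₄³⁻(aq)
For each mole of Zn₃(PO₄)₂ that dissolves per liter, [Zn²⁺] = 3s and [PO₄³⁻] = 2s; let s denote this solubility.
Ksp = [Zn²⁺]^3[PO₄³⁻]^2 = (3s)^3 · (2s)^2 = 108s^5
Ksp = 108 × (1.528×10⁻⁷)^5 = 9.0×10⁻³³

Ksp = 9.0×10⁻³³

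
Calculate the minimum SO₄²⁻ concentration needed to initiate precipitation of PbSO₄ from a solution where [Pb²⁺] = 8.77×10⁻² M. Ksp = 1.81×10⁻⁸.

2.06×10⁻⁷ M

The threshold for precipitation is Q = Ksp.
PbSO₄(s) ⇌ Pb²⁺(aq) + SO₄²⁻(aq)
Ksp = [Pb²⁺][SO₄²⁻] = [SO₄²⁻](8.77×10⁻²)
[SO₄²⁻] = 1.81×10⁻⁸ / (8.77×10⁻²) = 2.06×10⁻⁷
[SO₄²⁻] = 2.06×10⁻⁷ M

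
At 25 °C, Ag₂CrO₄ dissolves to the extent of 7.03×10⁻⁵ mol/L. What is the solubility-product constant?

Ksp = 1.39×10⁻¹²

Ag₂CrO₄(s) ⇌ 2 Ag⁺(aq) + CrO₄²⁻(aq)
For each mole of Ag₂CrO₄ that dissolves per liter, [Ag⁺] = 2s and [CrO₄²⁻] = s; let s denote this solubility.
Ksp = [Ag⁺]^2[CrO₄²⁻] = (2s)^2 · s = 4s^3
Ksp = 4 × (7.03×10⁻⁵)^3 = 1.39×10⁻¹²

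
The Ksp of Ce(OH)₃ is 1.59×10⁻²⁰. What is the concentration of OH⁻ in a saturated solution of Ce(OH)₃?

1.48×10⁻⁵ M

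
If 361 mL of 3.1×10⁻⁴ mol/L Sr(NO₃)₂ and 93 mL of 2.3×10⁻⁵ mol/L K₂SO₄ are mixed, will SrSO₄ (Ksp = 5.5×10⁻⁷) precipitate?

After mixing, V = 361 mL + 93 mL = 454 mL.
[Sr²⁺] = (3.1×10⁻⁴)(361)/454 = 2.5×10⁻⁴ mol/L
[SO₄²⁻] = (2.3×10⁻⁵)(93)/454 = 4.7×10⁻⁶ mol/L
Q = [Sr²⁺][SO₄²⁻] = 1.2×10⁻⁹
Q < Ksp (1.2×10⁻⁹ vs 5.5×10⁻⁷); the solution remains unsaturated and no precipitate forms.

No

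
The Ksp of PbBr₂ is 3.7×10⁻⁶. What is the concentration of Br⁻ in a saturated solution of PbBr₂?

PbBr₂(s) ⇌ Pb²⁺(aq) + 2 Br⁻(aq)
For each mole of PbBr₂ that dissolves per liter, [Pb²⁺] = s and [Br⁻] = 2s; let s denote this solubility.
Ksp = [Pb²⁺][Br⁻]^2 = s · (2s)^2 = 4s^3 = 3.7×10⁻⁶
s = 9.7×10⁻³ mol L⁻¹
[Br⁻] = 2s = 1.9×10⁻² mol L⁻¹

1.9×10⁻² M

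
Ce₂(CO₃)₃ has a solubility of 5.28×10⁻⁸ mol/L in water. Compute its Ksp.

Ksp = 4.43×10⁻³⁵

Ce₂(CO₃)₃(s) ⇌ 2 Ce³⁺(aq) + 3 CO₃²⁻(aq)
For each mole of Ce₂(CO₃)₃ that dissolves per liter, [Ce³⁺] = 2s and [CO₃²⁻] = 3s; let s denote this solubility.
Ksp = [Ce³⁺]^2[CO₃²⁻]^3 = (2s)^2 · (3s)^3 = 108s^5
Ksp = 108 × (5.28×10⁻⁸)^5 = 4.43×10⁻³⁵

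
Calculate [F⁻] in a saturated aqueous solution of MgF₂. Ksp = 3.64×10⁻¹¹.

MgF₂(s) ⇌ Mg²⁺(aq) + 2 F⁻(aq)
For each mole of MgF₂ that dissolves per liter, [Mg²⁺] = s and [F⁻] = 2s; let s denote this solubility.
Ksp = [Mg²⁺][F⁻]^2 = s · (2s)^2 = 4s^3 = 3.64×10⁻¹¹
s = 2.09×10⁻⁴ M
[F⁻] = 2s = 4.18×10⁻⁴ M

4.18×10⁻⁴ M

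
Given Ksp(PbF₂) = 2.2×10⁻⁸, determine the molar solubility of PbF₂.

1.8×10⁻³ M

PbF₂(s) ⇌ Pb²⁺(aq) + 2 F⁻(aq)
With molar solubility s: [Pb²⁺] = s, [F⁻] = 2s.
Ksp = [Pb²⁺][F⁻]^2 = s · (2s)^2 = 4s^3
4s^3 = 2.2×10⁻⁸  ⇒  s^3 = 5.5×10⁻⁹
Taking the 3rd root, s = 1.8×10⁻³ mol L⁻¹.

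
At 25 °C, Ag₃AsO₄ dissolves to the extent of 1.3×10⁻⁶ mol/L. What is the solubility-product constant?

Ksp = 7.7×10⁻²³

Ag₃AsO₄(s) ⇌ 3 Ag⁺(aq) + AsO₄³⁻(aq)
Let s be the molar solubility. Then [Ag⁺] = 3s and [AsO₄³⁻] = s.
Ksp = [Ag⁺]^3[AsO₄³⁻] = (3s)^3 · s = 27s^4
Ksp = 27 × (1.3×10⁻⁶)^4 = 7.7×10⁻²³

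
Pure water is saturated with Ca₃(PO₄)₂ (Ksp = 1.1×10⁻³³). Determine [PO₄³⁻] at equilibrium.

2.0×10⁻⁷ M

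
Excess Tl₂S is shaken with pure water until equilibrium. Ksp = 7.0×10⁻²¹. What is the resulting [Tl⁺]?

2.4×10⁻⁷ M

Tl₂S(s) ⇌ 2 Tl⁺(aq) + S²⁻(aq)
Let s be the molar solubility. Then [Tl⁺] = 2s and [S²⁻] = s.
Ksp = [Tl⁺]^2[S²⁻] = (2s)^2 · s = 4s^3 = 7.0×10⁻²¹
s = 1.2×10⁻⁷ mol L⁻¹
[Tl⁺] = 2s = 2.4×10⁻⁷ mol L⁻¹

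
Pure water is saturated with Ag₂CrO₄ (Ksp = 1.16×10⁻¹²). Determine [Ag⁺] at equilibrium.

Ag₂CrO₄(s) ⇌ 2 Ag⁺(aq) + CrO₄²⁻(aq)
Let s be the molar solubility. Then [Ag⁺] = 2s and [CrO₄²⁻] = s.
Ksp = [Ag⁺]^2[CrO₄²⁻] = (2s)^2 · s = 4s^3 = 1.16×10⁻¹²
s = 6.62×10⁻⁵ mol L⁻¹
[Ag⁺] = 2s = 1.32×10⁻⁴ mol L⁻¹

1.32×10⁻⁴ M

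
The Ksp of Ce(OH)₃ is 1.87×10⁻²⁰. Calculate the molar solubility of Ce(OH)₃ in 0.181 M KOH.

3.15×10⁻¹⁸ M

Ce(OH)₃(s) ⇌ Ce³⁺(aq) + 3 OH⁻(aq)
Let s be the solubility of Ce(OH)₃ here. The common ion gives [OH⁻] ≈ 0.181 M, and [Ce³⁺] = s.
Ksp = [Ce³⁺][OH⁻]^3 = s(0.181)^3
s = 1.87×10⁻²⁰ / (0.181)^3 = 3.15×10⁻¹⁸
s = 3.15×10⁻¹⁸ M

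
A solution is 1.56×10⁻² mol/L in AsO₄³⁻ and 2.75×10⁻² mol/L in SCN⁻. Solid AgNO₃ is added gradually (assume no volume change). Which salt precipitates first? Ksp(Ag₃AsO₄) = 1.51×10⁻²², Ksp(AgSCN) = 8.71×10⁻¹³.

AgSCN

A salt starts to precipitate once the ion product Q reaches its Ksp.
For Ag₃AsO₄: [Ag⁺] = (Ksp/[AsO₄³⁻])^(1/3) = 2.13×10⁻⁷ mol/L
For AgSCN: [Ag⁺] = (Ksp/[SCN⁻]) = 3.17×10⁻¹¹ mol/L
AgSCN requires the lower [Ag⁺], so it precipitates first.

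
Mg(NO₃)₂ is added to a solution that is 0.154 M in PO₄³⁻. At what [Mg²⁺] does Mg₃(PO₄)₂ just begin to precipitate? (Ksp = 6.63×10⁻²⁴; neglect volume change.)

A salt starts to precipitate once the ion product Q reaches its Ksp.
Mg₃(PO₄)₂(s) ⇌ 3 Mg²⁺(aq) + 2 PO₄³⁻(aq)
Ksp = [Mg²⁺]^3[PO₄³⁻]^2 = [Mg²⁺]^3(0.154)^2
[Mg²⁺]^3 = 6.63×10⁻²⁴ / (0.154)^2 = 2.80×10⁻²²
[Mg²⁺] = 6.54×10⁻⁸ M

6.54×10⁻⁸ M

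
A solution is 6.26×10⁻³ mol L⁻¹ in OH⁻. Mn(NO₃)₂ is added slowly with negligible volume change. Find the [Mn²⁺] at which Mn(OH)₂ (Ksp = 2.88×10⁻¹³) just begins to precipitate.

7.35×10⁻⁹ M

The threshold for precipitation is Q = Ksp.
Mn(OH)₂(s) ⇌ Mn²⁺(aq) + 2 OH⁻(aq)
Ksp = [Mn²⁺][OH⁻]^2 = [Mn²⁺](6.26×10⁻³)^2
[Mn²⁺] = 2.88×10⁻¹³ / (6.26×10⁻³)^2 = 7.35×10⁻⁹
[Mn²⁺] = 7.35×10⁻⁹ mol L⁻¹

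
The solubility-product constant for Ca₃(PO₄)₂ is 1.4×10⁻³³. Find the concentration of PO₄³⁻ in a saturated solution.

2.1×10⁻⁷ M

Ca₃(PO₄)₂(s) ⇌ 3 Ca²⁺(aq) + 2 PO₄³⁻(aq)
Call the molar solubility s, so that [Ca²⁺] = 3s and [PO₄³⁻] = 2s.
Ksp = [Ca²⁺]^3[PO₄³⁻]^2 = (3s)^3 · (2s)^2 = 108s^5 = 1.4×10⁻³³
s = 1.1×10⁻⁷ mol/L
[PO₄³⁻] = 2s = 2.1×10⁻⁷ mol/L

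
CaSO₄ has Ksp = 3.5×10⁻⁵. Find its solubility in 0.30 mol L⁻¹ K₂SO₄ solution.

CaSO₄(s) ⇌ Ca²⁺(aq) + SO₄²⁻(aq)
The solution already contains SO₄²⁻ at 0.30 mol L⁻¹. Let s be the molar solubility of CaSO₄.
[SO₄²⁻] ≈ 0.30 mol L⁻¹ (common ion dominates); [Ca²⁺] = s.
Ksp = [Ca²⁺][SO₄²⁻] = s(0.30)
s = 3.5×10⁻⁵ / (0.30) = 1.2×10⁻⁴
s = 1.2×10⁻⁴ mol L⁻¹

1.2×10⁻⁴ M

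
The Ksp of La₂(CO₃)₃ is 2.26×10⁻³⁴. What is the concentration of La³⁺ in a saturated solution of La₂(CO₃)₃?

1.46×10⁻⁷ M

La₂(CO₃)₃(s) ⇌ 2 La³⁺(aq) + 3 CO₃²⁻(aq)
For each mole of La₂(CO₃)₃ that dissolves per liter, [La³⁺] = 2s and [CO₃²⁻] = 3s; let s denote this solubility.
Ksp = [La³⁺]^2[CO₃²⁻]^3 = (2s)^2 · (3s)^3 = 108s^5 = 2.26×10⁻³⁴
s = 7.31×10⁻⁸ mol/L
[La³⁺] = 2s = 1.46×10⁻⁷ mol/L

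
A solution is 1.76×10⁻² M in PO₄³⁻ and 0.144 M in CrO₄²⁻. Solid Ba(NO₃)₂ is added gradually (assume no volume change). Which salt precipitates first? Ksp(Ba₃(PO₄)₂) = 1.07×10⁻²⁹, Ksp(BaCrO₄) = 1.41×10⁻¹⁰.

BaCrO₄

A salt starts to precipitate once the ion product Q reaches its Ksp.
For Ba₃(PO₄)₂: [Ba²⁺] = (Ksp/[PO₄³⁻]^2)^(1/3) = 3.26×10⁻⁹ M
For BaCrO₄: [Ba²⁺] = (Ksp/[CrO₄²⁻]) = 9.79×10⁻¹⁰ M
The smaller threshold [Ba²⁺] is reached first, so BaCrO₄ precipitates first.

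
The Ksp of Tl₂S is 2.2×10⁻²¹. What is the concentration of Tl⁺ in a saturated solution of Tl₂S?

1.6×10⁻⁷ M

Tl₂S(s) ⇌ 2 Tl⁺(aq) + S²⁻(aq)
If s mol/L of Tl₂S dissolves, [Tl⁺] = 2s and [S²⁻] = s.
Ksp = [Tl⁺]^2[S²⁻] = (2s)^2 · s = 4s^3 = 2.2×10⁻²¹
s = 8.2×10⁻⁸ mol/L
[Tl⁺] = 2s = 1.6×10⁻⁷ mol/L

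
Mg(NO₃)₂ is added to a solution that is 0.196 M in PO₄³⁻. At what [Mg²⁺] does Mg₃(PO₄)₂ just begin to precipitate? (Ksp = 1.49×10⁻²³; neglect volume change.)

7.29×10⁻⁸ M

A salt starts to precipitate once the ion product Q reaches its Ksp.
Mg₃(PO₄)₂(s) ⇌ 3 Mg²⁺(aq) + 2 PO₄³⁻(aq)
Ksp = [Mg²⁺]^3[PO₄³⁻]^2 = [Mg²⁺]^3(0.196)^2
[Mg²⁺]^3 = 1.49×10⁻²³ / (0.196)^2 = 3.88×10⁻²²
[Mg²⁺] = 7.29×10⁻⁸ M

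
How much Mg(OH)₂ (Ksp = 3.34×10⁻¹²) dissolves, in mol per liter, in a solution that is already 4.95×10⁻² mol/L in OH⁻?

1.36×10⁻⁹ M

Mg(OH)₂(s) ⇌ Mg²⁺(aq) + 2 OH⁻(aq)
Let s be the solubility of Mg(OH)₂ here. The common ion gives [OH⁻] ≈ 4.95×10⁻² mol/L, and [Mg²⁺] = s.
Ksp = [Mg²⁺][OH⁻]^2 = s(4.95×10⁻²)^2
s = 3.34×10⁻¹² / (4.95×10⁻²)^2 = 1.36×10⁻⁹
s = 1.36×10⁻⁹ mol/L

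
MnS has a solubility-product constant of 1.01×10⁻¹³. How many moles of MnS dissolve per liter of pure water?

3.18×10⁻⁷ M

MnS(s) ⇌ Mn²⁺(aq) + S²⁻(aq)
If s mol/L of MnS dissolves, [Mn²⁺] = s and [S²⁻] = s.
Ksp = [Mn²⁺][S²⁻] = s · s = s^2
s^2 = 1.01×10⁻¹³
s = (1.01×10⁻¹³)^(1/2) = 3.18×10⁻⁷ mol L⁻¹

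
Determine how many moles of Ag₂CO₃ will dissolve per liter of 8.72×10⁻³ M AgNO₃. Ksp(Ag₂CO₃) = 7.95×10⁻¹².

Ag₂CO₃(s) ⇌ 2 Ag⁺(aq) + CO₃²⁻(aq)
With Ag⁺ already at 8.72×10⁻³ M and s small, take [Ag⁺] ≈ 8.72×10⁻³ M and [CO₃²⁻] = s.
Ksp = [Ag⁺]^2[CO₃²⁻] = (8.72×10⁻³)^2s
s = 7.95×10⁻¹² / (8.72×10⁻³)^2 = 1.05×10⁻⁷
s = 1.05×10⁻⁷ M

1.05×10⁻⁷ M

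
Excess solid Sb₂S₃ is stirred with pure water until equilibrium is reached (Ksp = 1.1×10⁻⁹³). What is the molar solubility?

1.0×10⁻¹⁹ M

Sb₂S₃(s) ⇌ 2 Sb³⁺(aq) + 3 S²⁻(aq)
Call the molar solubility s, so that [Sb³⁺] = 2s and [S²⁻] = 3s.
Ksp = [Sb³⁺]^2[S²⁻]^3 = (2s)^2 · (3s)^3 = 108s^5
108s^5 = 1.1×10⁻⁹³  ⇒  s^5 = 1.0×10⁻⁹⁵
s = 1.0×10⁻¹⁹ mol L⁻¹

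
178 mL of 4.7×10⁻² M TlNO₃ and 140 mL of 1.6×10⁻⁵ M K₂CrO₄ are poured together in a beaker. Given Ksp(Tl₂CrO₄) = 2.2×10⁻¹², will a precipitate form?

Total volume after mixing = 178 + 140 = 318 mL.
[Tl⁺] = (4.7×10⁻²)(178)/318 = 2.6×10⁻² M
[CrO₄²⁻] = (1.6×10⁻⁵)(140)/318 = 7.0×10⁻⁶ M
Q = [Tl⁺]^2[CrO₄²⁻] = 4.9×10⁻⁹
Because Q > Ksp (4.9×10⁻⁹ vs 2.2×10⁻¹²), a precipitate of Tl₂CrO₄ forms.

Yes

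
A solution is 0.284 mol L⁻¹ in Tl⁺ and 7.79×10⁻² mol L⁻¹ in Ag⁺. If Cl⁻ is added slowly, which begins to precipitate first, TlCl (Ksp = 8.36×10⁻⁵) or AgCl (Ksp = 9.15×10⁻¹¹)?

AgCl

Precipitation of each salt begins when its ion product equals Ksp.
For TlCl: [Cl⁻] = (Ksp/[Tl⁺]) = 2.94×10⁻⁴ mol L⁻¹
For AgCl: [Cl⁻] = (Ksp/[Ag⁺]) = 1.17×10⁻⁹ mol L⁻¹
The smaller threshold [Cl⁻] is reached first, so AgCl precipitates first.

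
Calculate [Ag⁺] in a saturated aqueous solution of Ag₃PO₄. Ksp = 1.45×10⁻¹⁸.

4.57×10⁻⁵ M

Ag₃PO₄(s) ⇌ 3 Ag⁺(aq) + PO₄³⁻(aq)
Call the molar solubility s, so that [Ag⁺] = 3s and [PO₄³⁻] = s.
Ksp = [Ag⁺]^3[PO₄³⁻] = (3s)^3 · s = 27s^4 = 1.45×10⁻¹⁸
s = 1.52×10⁻⁵ mol/L
[Ag⁺] = 3s = 4.57×10⁻⁵ mol/L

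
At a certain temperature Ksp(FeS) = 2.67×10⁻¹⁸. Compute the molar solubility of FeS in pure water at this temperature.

1.63×10⁻⁹ M

FeS(s) ⇌ Fe²⁺(aq) + S²⁻(aq)
With molar solubility s: [Fe²⁺] = s, [S²⁻] = s.
Ksp = [Fe²⁺][S²⁻] = s · s = s^2
s^2 = 2.67×10⁻¹⁸
s = (2.67×10⁻¹⁸)^(1/2) = 1.63×10⁻⁹ M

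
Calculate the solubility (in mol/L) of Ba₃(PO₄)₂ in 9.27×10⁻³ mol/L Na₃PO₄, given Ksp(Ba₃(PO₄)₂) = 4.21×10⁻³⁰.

1.22×10⁻⁹ M

Ba₃(PO₄)₂(s) ⇌ 3 Ba²⁺(aq) + 2 PO₄³⁻(aq)
PO₄³⁻ is already present at 9.27×10⁻³ mol/L. If s mol/L of Ba₃(PO₄)₂ dissolves, [Ba²⁺] = 3s while [PO₄³⁻] ≈ 9.27×10⁻³ mol/L.
Ksp = [Ba²⁺]^3[PO₄³⁻]^2 = (3s)^3(9.27×10⁻³)^2
(3s)^3 = 4.21×10⁻³⁰ / (9.27×10⁻³)^2 = 4.90×10⁻²⁶
s = 1.22×10⁻⁹ mol/L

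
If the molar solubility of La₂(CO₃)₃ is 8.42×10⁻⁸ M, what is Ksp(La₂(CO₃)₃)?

Ksp = 4.57×10⁻³⁴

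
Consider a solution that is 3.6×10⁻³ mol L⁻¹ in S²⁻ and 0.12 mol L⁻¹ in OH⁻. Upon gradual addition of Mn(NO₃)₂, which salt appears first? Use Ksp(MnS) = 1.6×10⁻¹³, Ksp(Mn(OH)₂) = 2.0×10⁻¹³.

Mn(OH)₂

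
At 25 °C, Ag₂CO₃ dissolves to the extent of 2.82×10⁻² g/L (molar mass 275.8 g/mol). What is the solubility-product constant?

Convert to molarity: s = 2.82×10⁻² / 275.8 = 1.0225×10⁻⁴ mol/L
Ag₂CO₃(s) ⇌ 2 Ag⁺(aq) + CO₃²⁻(aq)
For each mole of Ag₂CO₃ that dissolves per liter, [Ag⁺] = 2s and [CO₃²⁻] = s; let s denote this solubility.
Ksp = [Ag⁺]^2[CO₃²⁻] = (2s)^2 · s = 4s^3
Ksp = 4 × (1.0225×10⁻⁴)^3 = 4.28×10⁻¹²

Ksp = 4.28×10⁻¹²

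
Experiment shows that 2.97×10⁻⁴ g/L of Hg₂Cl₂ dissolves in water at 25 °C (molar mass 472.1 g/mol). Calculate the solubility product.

Ksp = 9.96×10⁻¹⁹

Convert to molarity: s = 2.97×10⁻⁴ / 472.1 = 6.2910×10⁻⁷ mol/L
Hg₂Cl₂(s) ⇌ Hg₂²⁺(aq) + 2 Cl⁻(aq)
If s mol/L of Hg₂Cl₂ dissolves, [Hg₂²⁺] = s and [Cl⁻] = 2s.
Ksp = [Hg₂²⁺][Cl⁻]^2 = s · (2s)^2 = 4s^3
Ksp = 4 × (6.2910×10⁻⁷)^3 = 9.96×10⁻¹⁹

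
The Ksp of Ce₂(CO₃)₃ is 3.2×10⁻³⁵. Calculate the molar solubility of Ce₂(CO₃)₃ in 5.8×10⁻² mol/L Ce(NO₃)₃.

Ce₂(CO₃)₃(s) ⇌ 2 Ce³⁺(aq) + 3 CO₃²⁻(aq)
Let s be the solubility of Ce₂(CO₃)₃ here. The common ion gives [Ce³⁺] ≈ 5.8×10⁻² mol/L, and [CO₃²⁻] = 3s.
Ksp = [Ce³⁺]^2[CO₃²⁻]^3 = (5.8×10⁻²)^2(3s)^3
(3s)^3 = 3.2×10⁻³⁵ / (5.8×10⁻²)^2 = 9.5×10⁻³³
s = 7.1×10⁻¹² mol/L

7.1×10⁻¹² M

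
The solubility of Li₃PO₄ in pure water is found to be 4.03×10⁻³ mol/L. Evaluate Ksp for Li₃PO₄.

Ksp = 7.12×10⁻⁹

Li₃PO₄(s) ⇌ 3 Li⁺(aq) + PO₄³⁻(aq)
If s mol/L of Li₃PO₄ dissolves, [Li⁺] = 3s and [PO₄³⁻] = s.
Ksp = [Li⁺]^3[PO₄³⁻] = (3s)^3 · s = 27s^4
Ksp = 27 × (4.03×10⁻³)^4 = 7.12×10⁻⁹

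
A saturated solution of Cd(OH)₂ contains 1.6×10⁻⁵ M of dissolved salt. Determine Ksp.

Ksp = 1.6×10⁻¹⁴

Cd(OH)₂(s) ⇌ Cd²⁺(aq) + 2 OH⁻(aq)
For each mole of Cd(OH)₂ that dissolves per liter, [Cd²⁺] = s and [OH⁻] = 2s; let s denote this solubility.
Ksp = [Cd²⁺][OH⁻]^2 = s · (2s)^2 = 4s^3
Ksp = 4 × (1.6×10⁻⁵)^3 = 1.6×10⁻¹⁴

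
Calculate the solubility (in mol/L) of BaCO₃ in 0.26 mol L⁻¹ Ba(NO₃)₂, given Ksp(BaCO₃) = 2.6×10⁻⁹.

BaCO₃(s) ⇌ Ba²⁺(aq) + CO₃²⁻(aq)
The solution already contains Ba²⁺ at 0.26 mol L⁻¹. Let s be the molar solubility of BaCO₃.
[Ba²⁺] ≈ 0.26 mol L⁻¹ (common ion dominates); [CO₃²⁻] = s.
Ksp = [Ba²⁺][CO₃²⁻] = (0.26)s
s = 2.6×10⁻⁹ / (0.26) = 1.0×10⁻⁸
s = 1.0×10⁻⁸ mol L⁻¹

1.0×10⁻⁸ M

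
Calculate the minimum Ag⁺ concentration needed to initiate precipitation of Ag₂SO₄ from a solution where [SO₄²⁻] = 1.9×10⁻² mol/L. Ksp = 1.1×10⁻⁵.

2.4×10⁻² M

Each salt precipitates once Q = Ksp for that salt.
Ag₂SO₄(s) ⇌ 2 Ag⁺(aq) + SO₄²⁻(aq)
Ksp = [Ag⁺]^2[SO₄²⁻] = [Ag⁺]^2(1.9×10⁻²)
[Ag⁺]^2 = 1.1×10⁻⁵ / (1.9×10⁻²) = 5.8×10⁻⁴
[Ag⁺] = 2.4×10⁻² mol/L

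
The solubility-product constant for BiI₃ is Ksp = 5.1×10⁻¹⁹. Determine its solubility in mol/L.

1.2×10⁻⁵ M

BiI₃(s) ⇌ Bi³⁺(aq) + 3 I⁻(aq)
If s mol/L of BiI₃ dissolves, [Bi³⁺] = s and [I⁻] = 3s.
Ksp = [Bi³⁺][I⁻]^3 = s · (3s)^3 = 27s^4
27s^4 = 5.1×10⁻¹⁹  ⇒  s^4 = 1.9×10⁻²⁰
s = (1.9×10⁻²⁰)^(1/4) = 1.2×10⁻⁵ mol/L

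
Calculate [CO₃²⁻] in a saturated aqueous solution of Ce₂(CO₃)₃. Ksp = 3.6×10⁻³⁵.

1.5×10⁻⁷ M

Ce₂(CO₃)₃(s) ⇌ 2 Ce³⁺(aq) + 3 CO₃²⁻(aq)
Call the molar solubility s, so that [Ce³⁺] = 2s and [CO₃²⁻] = 3s.
Ksp = [Ce³⁺]^2[CO₃²⁻]^3 = (2s)^2 · (3s)^3 = 108s^5 = 3.6×10⁻³⁵
s = 5.1×10⁻⁸ mol L⁻¹
[CO₃²⁻] = 3s = 1.5×10⁻⁷ mol L⁻¹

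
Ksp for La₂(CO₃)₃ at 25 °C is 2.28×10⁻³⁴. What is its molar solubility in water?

7.33×10⁻⁸ M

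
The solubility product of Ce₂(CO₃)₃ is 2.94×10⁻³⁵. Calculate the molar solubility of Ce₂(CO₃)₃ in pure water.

4.86×10⁻⁸ M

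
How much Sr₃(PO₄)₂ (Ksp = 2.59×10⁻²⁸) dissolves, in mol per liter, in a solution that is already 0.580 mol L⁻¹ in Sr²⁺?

Sr₃(PO₄)₂(s) ⇌ 3 Sr²⁺(aq) + 2 PO₄³⁻(aq)
With Sr²⁺ already at 0.580 mol L⁻¹ and s small, take [Sr²⁺] ≈ 0.580 mol L⁻¹ and [PO₄³⁻] = 2s.
Ksp = [Sr²⁺]^3[PO₄³⁻]^2 = (0.580)^3(2s)^2
(2s)^2 = 2.59×10⁻²⁸ / (0.580)^3 = 1.33×10⁻²⁷
s = 1.82×10⁻¹⁴ mol L⁻¹

1.82×10⁻¹⁴ M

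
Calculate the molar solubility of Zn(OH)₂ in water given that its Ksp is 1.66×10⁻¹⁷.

Zn(OH)₂(s) ⇌ Zn²⁺(aq) + 2 OH⁻(aq)
Call the molar solubility s, so that [Zn²⁺] = s and [OH⁻] = 2s.
Ksp = [Zn²⁺][OH⁻]^2 = s · (2s)^2 = 4s^3
4s^3 = 1.66×10⁻¹⁷  ⇒  s^3 = 4.15×10⁻¹⁸
s = 1.61×10⁻⁶ M

1.61×10⁻⁶ M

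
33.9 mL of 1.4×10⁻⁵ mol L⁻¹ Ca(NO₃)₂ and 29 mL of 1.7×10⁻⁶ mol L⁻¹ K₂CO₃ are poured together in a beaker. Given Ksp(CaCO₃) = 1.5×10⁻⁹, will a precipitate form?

Total volume after mixing = 33.9 + 29 = 62.9 mL.
[Ca²⁺] = (1.4×10⁻⁵)(33.9)/62.9 = 7.5×10⁻⁶ mol L⁻¹
[CO₃²⁻] = (1.7×10⁻⁶)(29)/62.9 = 7.8×10⁻⁷ mol L⁻¹
Q = [Ca²⁺][CO₃²⁻] = 5.9×10⁻¹²
Q < Ksp (5.9×10⁻¹² vs 1.5×10⁻⁹); the solution remains unsaturated and no precipitate forms.

No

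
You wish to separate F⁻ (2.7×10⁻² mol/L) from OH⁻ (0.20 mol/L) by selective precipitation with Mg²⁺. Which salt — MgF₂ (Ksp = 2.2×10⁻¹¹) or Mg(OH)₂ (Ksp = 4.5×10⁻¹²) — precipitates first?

Mg(OH)₂

Precipitation begins when Q = Ksp.
For MgF₂: [Mg²⁺] = (Ksp/[F⁻]^2) = 3.0×10⁻⁸ mol/L
For Mg(OH)₂: [Mg²⁺] = (Ksp/[OH⁻]^2) = 1.1×10⁻¹⁰ mol/L
Mg(OH)₂ requires the lower [Mg²⁺], so it precipitates first.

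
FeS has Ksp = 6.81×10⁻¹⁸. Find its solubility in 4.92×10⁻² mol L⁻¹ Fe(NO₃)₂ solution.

1.38×10⁻¹⁶ M

FeS(s) ⇌ Fe²⁺(aq) + S²⁻(aq)
With Fe²⁺ already at 4.92×10⁻² mol L⁻¹ and s small, take [Fe²⁺] ≈ 4.92×10⁻² mol L⁻¹ and [S²⁻] = s.
Ksp = [Fe²⁺][S²⁻] = (4.92×10⁻²)s
s = 6.81×10⁻¹⁸ / (4.92×10⁻²) = 1.38×10⁻¹⁶
s = 1.38×10⁻¹⁶ mol L⁻¹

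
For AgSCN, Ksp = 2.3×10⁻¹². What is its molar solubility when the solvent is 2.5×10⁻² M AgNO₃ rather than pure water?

9.2×10⁻¹¹ M

AgSCN(s) ⇌ Ag⁺(aq) + SCN⁻(aq)
Ag⁺ is already present at 2.5×10⁻² M. If s mol/L of AgSCN dissolves, [SCN⁻] = s while [Ag⁺] ≈ 2.5×10⁻² M.
Ksp = [Ag⁺][SCN⁻] = (2.5×10⁻²)s
s = 2.3×10⁻¹² / (2.5×10⁻²) = 9.2×10⁻¹¹
s = 9.2×10⁻¹¹ M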